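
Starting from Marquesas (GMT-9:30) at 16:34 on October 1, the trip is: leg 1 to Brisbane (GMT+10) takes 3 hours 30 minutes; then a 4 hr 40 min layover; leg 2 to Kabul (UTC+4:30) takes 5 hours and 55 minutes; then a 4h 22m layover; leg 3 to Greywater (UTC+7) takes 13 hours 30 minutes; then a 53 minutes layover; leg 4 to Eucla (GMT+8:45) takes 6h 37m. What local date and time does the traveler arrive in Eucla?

02:16 on October 4

Convert departure to UTC: 16:34 + 9:30 = 02:04 UTC on Oct 2.
Add 3 hours and 30 minutes leg 1 → 05:34 UTC.
Add 4 hours and 40 minutes layover in Brisbane → 10:14 UTC.
Add 5 hours and 55 minutes leg 2 → 16:09 UTC.
Add 4 hours and 22 minutes layover in Kabul → 20:31 UTC.
Add 13 hours and 30 minutes leg 3 → 10:01 UTC (Oct 3).
Add 53 minutes layover in Greywater → 10:54 UTC.
Add 6 hours and 37 minutes leg 4 → 17:31 UTC.
Eucla is UTC+8:45, so local arrival = 17:31 + 8:45 = 02:16 on Oct 4.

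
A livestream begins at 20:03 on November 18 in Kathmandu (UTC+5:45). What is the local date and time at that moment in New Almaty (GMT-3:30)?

10:48 on Nov 18

New Almaty is 9:15 behind Kathmandu.
Shift by the zone difference: 20:03 − 9:15 = 10:48 on Nov 18 in New Almaty.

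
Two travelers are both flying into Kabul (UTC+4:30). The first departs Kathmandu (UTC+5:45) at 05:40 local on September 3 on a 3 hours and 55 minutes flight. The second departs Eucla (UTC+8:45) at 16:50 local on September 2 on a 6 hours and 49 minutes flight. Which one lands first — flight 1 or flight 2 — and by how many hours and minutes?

the second, by 12 hours 56 minutes

Flight 1 in UTC: 05:40 − 5:45 = 23:55 on Sep 2.
+3 hours and 55 minutes → arrive 03:50 UTC on Sep 3.
Flight 2 in UTC: 16:50 − 8:45 = 08:05 on Sep 2.
+6 hours and 49 minutes → arrive 14:54 UTC on Sep 2.
Flight 2 lands earlier by 12 hours 56 minutes.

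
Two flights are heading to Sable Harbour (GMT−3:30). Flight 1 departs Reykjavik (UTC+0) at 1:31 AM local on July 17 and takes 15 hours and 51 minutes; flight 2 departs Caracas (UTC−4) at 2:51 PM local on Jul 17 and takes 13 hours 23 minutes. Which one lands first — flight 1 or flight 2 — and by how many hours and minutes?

the first, by 14 hours 52 minutes

Flight 1 departs at 1:31 AM UTC (Jul 17).
+15 hours and 51 minutes → arrive 5:22 PM UTC on Jul 17.
Flight 2 in UTC: 2:51 PM + 4:00 = 6:51 PM on Jul 17.
+13 hours and 23 minutes → arrive 8:14 AM UTC on Jul 18.
Flight 1 lands earlier by 14 hours 52 minutes.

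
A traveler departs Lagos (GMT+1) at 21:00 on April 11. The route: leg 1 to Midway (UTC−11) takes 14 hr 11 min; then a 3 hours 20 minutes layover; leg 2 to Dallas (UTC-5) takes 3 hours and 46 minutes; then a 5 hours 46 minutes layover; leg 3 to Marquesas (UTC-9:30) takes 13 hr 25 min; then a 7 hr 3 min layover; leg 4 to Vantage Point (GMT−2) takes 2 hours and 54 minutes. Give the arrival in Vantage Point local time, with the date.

20:25 on Apr 13

Convert departure to UTC: 21:00 − 1:00 = 20:00 UTC on Apr 11.
Add 14 hours 11 minutes leg 1 → 10:11 UTC (Apr 12).
Add 3 hours 20 minutes layover in Midway → 13:31 UTC.
Add 3 hours 46 minutes leg 2 → 17:17 UTC.
Add 5 hours 46 minutes layover in Dallas → 23:03 UTC.
Add 13 hours and 25 minutes leg 3 → 12:28 UTC (Apr 13).
Add 7 hours 3 minutes layover in Marquesas → 19:31 UTC.
Add 2 hours 54 minutes leg 4 → 22:25 UTC.
Vantage Point is UTC−2:00, so local arrival = 22:25 − 2:00 = 20:25 on Apr 13.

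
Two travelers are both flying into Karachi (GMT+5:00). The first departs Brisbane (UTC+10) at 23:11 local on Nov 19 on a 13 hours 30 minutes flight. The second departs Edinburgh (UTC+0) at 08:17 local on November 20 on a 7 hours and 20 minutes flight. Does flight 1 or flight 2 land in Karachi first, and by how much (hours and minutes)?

the first, by 12 hours 56 minutes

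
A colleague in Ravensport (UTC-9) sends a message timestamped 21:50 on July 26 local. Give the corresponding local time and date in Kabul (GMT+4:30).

11:20 on Jul 27

In UTC: 21:50 + 9:00 = 06:50 on Jul 27.
Kabul is UTC+4:30: 06:50 + 4:30 = 11:20 on Jul 27.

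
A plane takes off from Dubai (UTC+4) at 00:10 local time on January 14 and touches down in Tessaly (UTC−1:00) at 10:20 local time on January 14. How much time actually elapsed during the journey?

Departure in UTC: 00:10 − 4:00 = 20:10 on Jan 13.
Arrival in UTC: 10:20 + 1:00 = 11:20 on Jan 14.
Elapsed = 11:20 − 20:10 (+1 day) = 15 hours 10 minutes.

15 hours 10 minutes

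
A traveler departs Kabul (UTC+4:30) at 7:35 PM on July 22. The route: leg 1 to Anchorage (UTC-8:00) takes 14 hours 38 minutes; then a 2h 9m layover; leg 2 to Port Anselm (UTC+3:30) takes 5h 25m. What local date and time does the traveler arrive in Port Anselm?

4:47 PM on Jul 23

Convert departure to UTC: 7:35 PM − 4:30 = 3:05 PM UTC on Jul 22.
Add 14 hours 38 minutes leg 1 → 5:43 AM UTC (Jul 23).
Add 2 hours and 9 minutes layover in Anchorage → 7:52 AM UTC.
Add 5 hours 25 minutes leg 2 → 1:17 PM UTC.
Port Anselm is UTC+3:30, so local arrival = 1:17 PM + 3:30 = 4:47 PM on Jul 23.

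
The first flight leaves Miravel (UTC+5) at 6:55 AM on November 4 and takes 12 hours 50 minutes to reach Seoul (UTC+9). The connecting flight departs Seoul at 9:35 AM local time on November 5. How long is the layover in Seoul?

Convert departure to UTC: 6:55 AM − 5:00 = 1:55 AM UTC on Nov 4.
Add 12 hours and 50 minutes flight time → 2:45 PM UTC.
Seoul is UTC+9:00, so local arrival = 2:45 PM + 9:00 = 11:45 PM on Nov 4.
Layover = 9:35 AM − 11:45 PM (+1 day) = 9 hours 50 minutes.

9 hours 50 minutes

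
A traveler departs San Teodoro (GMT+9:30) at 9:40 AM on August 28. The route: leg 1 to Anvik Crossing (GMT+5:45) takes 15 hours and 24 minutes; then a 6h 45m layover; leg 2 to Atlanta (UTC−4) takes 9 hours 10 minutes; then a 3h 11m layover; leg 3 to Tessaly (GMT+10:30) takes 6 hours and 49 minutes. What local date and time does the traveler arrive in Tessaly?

3:59 AM on Aug 30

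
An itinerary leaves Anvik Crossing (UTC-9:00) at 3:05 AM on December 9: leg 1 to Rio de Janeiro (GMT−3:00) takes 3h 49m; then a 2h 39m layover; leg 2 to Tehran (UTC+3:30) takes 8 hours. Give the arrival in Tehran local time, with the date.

6:03 AM on Dec 10

Convert departure to UTC: 3:05 AM + 9:00 = 12:05 PM UTC on Dec 9.
Add 3 hours 49 minutes leg 1 → 3:54 PM UTC.
Add 2 hours and 39 minutes layover in Rio de Janeiro → 6:33 PM UTC.
Add 8 hours leg 2 → 2:33 AM UTC (Dec 10).
Tehran is UTC+3:30, so local arrival = 2:33 AM + 3:30 = 6:03 AM on Dec 10.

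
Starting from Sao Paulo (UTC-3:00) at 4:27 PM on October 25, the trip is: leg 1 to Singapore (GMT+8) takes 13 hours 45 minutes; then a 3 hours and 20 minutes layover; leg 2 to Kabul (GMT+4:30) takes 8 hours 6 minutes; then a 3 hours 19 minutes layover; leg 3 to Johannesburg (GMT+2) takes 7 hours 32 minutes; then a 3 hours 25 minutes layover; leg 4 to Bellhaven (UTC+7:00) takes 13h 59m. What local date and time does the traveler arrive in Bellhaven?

Convert departure to UTC: 4:27 PM + 3:00 = 7:27 PM UTC on Oct 25.
Add 13 hours 45 minutes leg 1 → 9:12 AM UTC (Oct 26).
Add 3 hours and 20 minutes layover in Singapore → 12:32 PM UTC.
Add 8 hours and 6 minutes leg 2 → 8:38 PM UTC.
Add 3 hours and 19 minutes layover in Kabul → 11:57 PM UTC.
Add 7 hours 32 minutes leg 3 → 7:29 AM UTC (Oct 27).
Add 3 hours 25 minutes layover in Johannesburg → 10:54 AM UTC.
Add 13 hours and 59 minutes leg 4 → 12:53 AM UTC (Oct 28).
Bellhaven is UTC+7:00, so local arrival = 12:53 AM + 7:00 = 7:53 AM on Oct 28.

7:53 AM on October 28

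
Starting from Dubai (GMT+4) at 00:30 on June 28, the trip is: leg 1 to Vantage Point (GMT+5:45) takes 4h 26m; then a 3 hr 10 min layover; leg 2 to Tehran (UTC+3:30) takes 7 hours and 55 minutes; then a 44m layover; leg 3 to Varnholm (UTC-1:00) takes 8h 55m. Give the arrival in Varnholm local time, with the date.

Convert departure to UTC: 00:30 − 4:00 = 20:30 UTC on Jun 27.
Add 4 hours 26 minutes leg 1 → 00:56 UTC (Jun 28).
Add 3 hours and 10 minutes layover in Vantage Point → 04:06 UTC.
Add 7 hours 55 minutes leg 2 → 12:01 UTC.
Add 44 minutes layover in Tehran → 12:45 UTC.
Add 8 hours 55 minutes leg 3 → 21:40 UTC.
Varnholm is UTC−1:00, so local arrival = 21:40 − 1:00 = 20:40 on Jun 28.

20:40 on Jun 28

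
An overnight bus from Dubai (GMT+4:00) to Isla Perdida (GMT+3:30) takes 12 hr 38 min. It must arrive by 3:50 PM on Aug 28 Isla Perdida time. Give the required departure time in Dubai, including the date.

Target arrival in UTC: 3:50 PM − 3:30 = 12:20 PM on Aug 28.
Subtract 12 hours and 38 minutes → departure 11:42 PM UTC on Aug 27.
Dubai is UTC+4:00: 11:42 PM + 4:00 = 3:42 AM on Aug 28.

3:42 AM on August 28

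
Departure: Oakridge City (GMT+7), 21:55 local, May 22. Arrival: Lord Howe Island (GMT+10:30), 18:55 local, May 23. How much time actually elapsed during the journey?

17 hours 30 minutes

Departure in UTC: 21:55 − 7:00 = 14:55 on May 22.
Arrival in UTC: 18:55 − 10:30 = 08:25 on May 23.
Elapsed = 08:25 − 14:55 (+1 day) = 17 hours 30 minutes.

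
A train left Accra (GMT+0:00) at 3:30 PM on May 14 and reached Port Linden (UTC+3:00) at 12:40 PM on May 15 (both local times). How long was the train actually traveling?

Departure is already UTC: 3:30 PM on May 14.
Arrival in UTC: 12:40 PM − 3:00 = 9:40 AM on May 15.
Elapsed = 9:40 AM − 3:30 PM (+1 day) = 18 hours 10 minutes.

18 hours 10 minutes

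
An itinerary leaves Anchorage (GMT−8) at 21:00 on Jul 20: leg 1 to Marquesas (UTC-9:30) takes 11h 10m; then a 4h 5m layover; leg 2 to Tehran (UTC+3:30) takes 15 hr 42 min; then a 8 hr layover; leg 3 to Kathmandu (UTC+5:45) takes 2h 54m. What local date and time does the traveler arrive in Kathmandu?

04:36 on Jul 23

Convert departure to UTC: 21:00 + 8:00 = 05:00 UTC on Jul 21.
Add 11 hours 10 minutes leg 1 → 16:10 UTC.
Add 4 hours 5 minutes layover in Marquesas → 20:15 UTC.
Add 15 hours and 42 minutes leg 2 → 11:57 UTC (Jul 22).
Add 8 hours layover in Tehran → 19:57 UTC.
Add 2 hours and 54 minutes leg 3 → 22:51 UTC.
Kathmandu is UTC+5:45, so local arrival = 22:51 + 5:45 = 04:36 on Jul 23.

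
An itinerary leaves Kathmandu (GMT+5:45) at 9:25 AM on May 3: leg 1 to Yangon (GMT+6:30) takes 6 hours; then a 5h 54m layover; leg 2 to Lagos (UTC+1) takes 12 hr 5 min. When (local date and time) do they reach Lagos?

4:39 AM on May 4

Convert departure to UTC: 9:25 AM − 5:45 = 3:40 AM UTC on May 3.
Add 6 hours leg 1 → 9:40 AM UTC.
Add 5 hours and 54 minutes layover in Yangon → 3:34 PM UTC.
Add 12 hours 5 minutes leg 2 → 3:39 AM UTC (May 4).
Lagos is UTC+1:00, so local arrival = 3:39 AM + 1:00 = 4:39 AM on May 4.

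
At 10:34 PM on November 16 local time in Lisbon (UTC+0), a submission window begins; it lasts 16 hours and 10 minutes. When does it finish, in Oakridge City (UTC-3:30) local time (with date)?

Lisbon is at UTC+0, so start is already 10:34 PM UTC on Nov 16.
Add 16 hours and 10 minutes duration → 2:44 PM UTC (Nov 17).
Oakridge City is UTC−3:30, so local end time = 2:44 PM − 3:30 = 11:14 AM on Nov 17.

11:14 AM on November 17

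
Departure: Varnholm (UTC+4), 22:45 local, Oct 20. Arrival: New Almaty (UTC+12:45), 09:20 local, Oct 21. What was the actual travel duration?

1 hour 50 minutes

Departure in UTC: 22:45 − 4:00 = 18:45 on Oct 20.
Arrival in UTC: 09:20 − 12:45 = 20:35 on Oct 20.
Elapsed = 20:35 − 18:45 = 1 hour 50 minutes.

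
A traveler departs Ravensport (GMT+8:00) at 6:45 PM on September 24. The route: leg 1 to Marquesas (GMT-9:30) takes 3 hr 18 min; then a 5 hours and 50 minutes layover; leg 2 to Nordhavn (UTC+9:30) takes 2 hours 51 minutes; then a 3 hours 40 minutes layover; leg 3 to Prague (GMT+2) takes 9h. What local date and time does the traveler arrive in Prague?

Convert departure to UTC: 6:45 PM − 8:00 = 10:45 AM UTC on Sep 24.
Add 3 hours 18 minutes leg 1 → 2:03 PM UTC.
Add 5 hours 50 minutes layover in Marquesas → 7:53 PM UTC.
Add 2 hours and 51 minutes leg 2 → 10:44 PM UTC.
Add 3 hours 40 minutes layover in Nordhavn → 2:24 AM UTC (Sep 25).
Add 9 hours leg 3 → 11:24 AM UTC.
Prague is UTC+2:00, so local arrival = 11:24 AM + 2:00 = 1:24 PM on Sep 25.

1:24 PM on Sep 25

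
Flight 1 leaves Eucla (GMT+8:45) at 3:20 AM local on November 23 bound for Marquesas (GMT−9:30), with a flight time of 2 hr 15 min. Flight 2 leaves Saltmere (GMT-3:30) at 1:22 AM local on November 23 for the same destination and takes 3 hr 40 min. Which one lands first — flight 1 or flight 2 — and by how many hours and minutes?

the first, by 11 hours 42 minutes

Flight 1 in UTC: 3:20 AM − 8:45 = 6:35 PM on Nov 22.
+2 hours and 15 minutes → arrive 8:50 PM UTC on Nov 22.
Flight 2 in UTC: 1:22 AM + 3:30 = 4:52 AM on Nov 23.
+3 hours 40 minutes → arrive 8:32 AM UTC on Nov 23.
Flight 1 lands earlier by 11 hours 42 minutes.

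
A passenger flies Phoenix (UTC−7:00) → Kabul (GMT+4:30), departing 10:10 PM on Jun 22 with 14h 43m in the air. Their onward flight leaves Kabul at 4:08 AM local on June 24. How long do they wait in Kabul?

Convert departure to UTC: 10:10 PM + 7:00 = 5:10 AM UTC on Jun 23.
Add 14 hours and 43 minutes flight time → 7:53 PM UTC.
Kabul is UTC+4:30, so local arrival = 7:53 PM + 4:30 = 12:23 AM on Jun 24.
Layover = 4:08 AM − 12:23 AM = 3 hours 45 minutes.

3 hours 45 minutes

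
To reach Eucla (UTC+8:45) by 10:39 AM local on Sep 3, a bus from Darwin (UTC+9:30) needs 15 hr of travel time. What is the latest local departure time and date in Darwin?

8:24 PM on September 2

Target arrival in UTC: 10:39 AM − 8:45 = 1:54 AM on Sep 3.
Subtract 15 hours → departure 10:54 AM UTC on Sep 2.
Darwin is UTC+9:30: 10:54 AM + 9:30 = 8:24 PM on Sep 2.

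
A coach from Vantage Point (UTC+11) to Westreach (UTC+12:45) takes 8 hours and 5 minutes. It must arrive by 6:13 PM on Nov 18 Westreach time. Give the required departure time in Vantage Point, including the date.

8:23 AM on Nov 18

Target arrival in UTC: 6:13 PM − 12:45 = 5:28 AM on Nov 18.
Subtract 8 hours 5 minutes → departure 9:23 PM UTC on Nov 17.
Vantage Point is UTC+11:00: 9:23 PM + 11:00 = 8:23 AM on Nov 18.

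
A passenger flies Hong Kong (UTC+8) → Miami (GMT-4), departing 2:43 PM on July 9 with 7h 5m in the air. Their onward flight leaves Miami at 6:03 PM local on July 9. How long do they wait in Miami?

Convert departure to UTC: 2:43 PM − 8:00 = 6:43 AM UTC on Jul 9.
Add 7 hours and 5 minutes flight time → 1:48 PM UTC.
Miami is UTC−4:00, so local arrival = 1:48 PM − 4:00 = 9:48 AM on Jul 9.
Layover = 6:03 PM − 9:48 AM = 8 hours 15 minutes.

8 hours 15 minutes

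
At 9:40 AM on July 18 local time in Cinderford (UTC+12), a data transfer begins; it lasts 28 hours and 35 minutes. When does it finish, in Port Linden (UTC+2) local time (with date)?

4:15 AM on Jul 19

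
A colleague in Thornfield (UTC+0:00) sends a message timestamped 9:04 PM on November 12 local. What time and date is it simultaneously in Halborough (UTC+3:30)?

12:34 AM on November 13

Halborough is 3:30 ahead of Thornfield.
Shift by the zone difference: 9:04 PM + 3:30 = 12:34 AM on Nov 13 in Halborough.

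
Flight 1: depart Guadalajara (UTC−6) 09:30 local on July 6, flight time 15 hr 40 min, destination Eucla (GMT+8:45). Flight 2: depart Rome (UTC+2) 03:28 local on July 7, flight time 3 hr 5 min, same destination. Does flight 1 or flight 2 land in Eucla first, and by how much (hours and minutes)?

the second, by 2 hours 37 minutes

Flight 1 in UTC: 09:30 + 6:00 = 15:30 on Jul 6.
+15 hours and 40 minutes → arrive 07:10 UTC on Jul 7.
Flight 2 in UTC: 03:28 − 2:00 = 01:28 on Jul 7.
+3 hours and 5 minutes → arrive 04:33 UTC on Jul 7.
Flight 2 lands earlier by 2 hours 37 minutes.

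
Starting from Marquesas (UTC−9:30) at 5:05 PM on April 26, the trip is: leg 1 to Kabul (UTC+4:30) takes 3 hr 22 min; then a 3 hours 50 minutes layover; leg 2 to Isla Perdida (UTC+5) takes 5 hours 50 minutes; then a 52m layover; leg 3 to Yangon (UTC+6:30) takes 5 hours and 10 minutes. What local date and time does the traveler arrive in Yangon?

4:09 AM on April 28

Convert departure to UTC: 5:05 PM + 9:30 = 2:35 AM UTC on Apr 27.
Add 3 hours and 22 minutes leg 1 → 5:57 AM UTC.
Add 3 hours and 50 minutes layover in Kabul → 9:47 AM UTC.
Add 5 hours 50 minutes leg 2 → 3:37 PM UTC.
Add 52 minutes layover in Isla Perdida → 4:29 PM UTC.
Add 5 hours 10 minutes leg 3 → 9:39 PM UTC.
Yangon is UTC+6:30, so local arrival = 9:39 PM + 6:30 = 4:09 AM on Apr 28.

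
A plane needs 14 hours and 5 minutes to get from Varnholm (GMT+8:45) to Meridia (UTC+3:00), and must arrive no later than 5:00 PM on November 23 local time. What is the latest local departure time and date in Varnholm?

8:40 AM on November 23

Target arrival in UTC: 5:00 PM − 3:00 = 2:00 PM on Nov 23.
Subtract 14 hours and 5 minutes → departure 11:55 PM UTC on Nov 22.
Varnholm is UTC+8:45: 11:55 PM + 8:45 = 8:40 AM on Nov 23.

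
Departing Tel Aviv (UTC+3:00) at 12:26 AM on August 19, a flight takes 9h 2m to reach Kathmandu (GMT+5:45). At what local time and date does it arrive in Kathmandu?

Convert departure to UTC: 12:26 AM − 3:00 = 9:26 PM UTC on Aug 18.
Add 9 hours 2 minutes travel time → 6:28 AM UTC (Aug 19).
Kathmandu is UTC+5:45, so local arrival = 6:28 AM + 5:45 = 12:13 PM on Aug 19.

12:13 PM on August 19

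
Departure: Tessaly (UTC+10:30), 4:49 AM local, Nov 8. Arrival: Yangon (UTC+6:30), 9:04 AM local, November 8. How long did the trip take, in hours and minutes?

Yangon is 4:00 behind Tessaly.
Clock-face elapsed time (ignoring zones) is 4 hours 15 minutes.
Actual elapsed = 4 hours 15 minutes + 4:00 = 8 hours 15 minutes.

8 hours 15 minutes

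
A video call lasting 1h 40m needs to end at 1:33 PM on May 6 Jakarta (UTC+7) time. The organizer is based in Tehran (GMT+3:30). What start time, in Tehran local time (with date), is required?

Target end time in UTC: 1:33 PM − 7:00 = 6:33 AM on May 6.
Subtract 1 hour 40 minutes → start 4:53 AM UTC on May 6.
Tehran is UTC+3:30: 4:53 AM + 3:30 = 8:23 AM on May 6.

8:23 AM on May 6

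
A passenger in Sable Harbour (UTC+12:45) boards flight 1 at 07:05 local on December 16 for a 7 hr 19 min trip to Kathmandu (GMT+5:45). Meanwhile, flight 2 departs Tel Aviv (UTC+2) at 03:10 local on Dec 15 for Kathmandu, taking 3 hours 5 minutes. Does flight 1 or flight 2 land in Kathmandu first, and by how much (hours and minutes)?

the second, by 21 hours 24 minutes

Flight 1 in UTC: 07:05 − 12:45 = 18:20 on Dec 15.
+7 hours 19 minutes → arrive 01:39 UTC on Dec 16.
Flight 2 in UTC: 03:10 − 2:00 = 01:10 on Dec 15.
+3 hours 5 minutes → arrive 04:15 UTC on Dec 15.
Flight 2 lands earlier by 21 hours 24 minutes.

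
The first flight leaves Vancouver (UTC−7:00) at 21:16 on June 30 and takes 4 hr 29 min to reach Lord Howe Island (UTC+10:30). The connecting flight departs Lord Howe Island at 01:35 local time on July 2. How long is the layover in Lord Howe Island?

6 hours 20 minutes

Convert departure to UTC: 21:16 + 7:00 = 04:16 UTC on Jul 1.
Add 4 hours and 29 minutes flight time → 08:45 UTC.
Lord Howe Island is UTC+10:30, so local arrival = 08:45 + 10:30 = 19:15 on Jul 1.
Layover = 01:35 − 19:15 (+1 day) = 6 hours 20 minutes.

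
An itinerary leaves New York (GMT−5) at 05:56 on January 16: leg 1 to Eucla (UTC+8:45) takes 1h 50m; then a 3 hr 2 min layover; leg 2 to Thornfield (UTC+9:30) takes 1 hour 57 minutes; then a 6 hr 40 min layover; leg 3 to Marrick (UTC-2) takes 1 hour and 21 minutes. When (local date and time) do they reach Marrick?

Convert departure to UTC: 05:56 + 5:00 = 10:56 UTC on Jan 16.
Add 1 hour and 50 minutes leg 1 → 12:46 UTC.
Add 3 hours and 2 minutes layover in Eucla → 15:48 UTC.
Add 1 hour 57 minutes leg 2 → 17:45 UTC.
Add 6 hours 40 minutes layover in Thornfield → 00:25 UTC (Jan 17).
Add 1 hour and 21 minutes leg 3 → 01:46 UTC.
Marrick is UTC−2:00, so local arrival = 01:46 − 2:00 = 23:46 on Jan 16.

23:46 on January 16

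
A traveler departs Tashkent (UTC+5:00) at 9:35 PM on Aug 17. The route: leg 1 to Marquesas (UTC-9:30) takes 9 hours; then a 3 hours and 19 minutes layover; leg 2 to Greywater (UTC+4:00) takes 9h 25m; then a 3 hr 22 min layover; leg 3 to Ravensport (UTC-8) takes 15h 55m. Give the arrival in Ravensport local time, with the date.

1:36 AM on August 19

Convert departure to UTC: 9:35 PM − 5:00 = 4:35 PM UTC on Aug 17.
Add 9 hours leg 1 → 1:35 AM UTC (Aug 18).
Add 3 hours 19 minutes layover in Marquesas → 4:54 AM UTC.
Add 9 hours 25 minutes leg 2 → 2:19 PM UTC.
Add 3 hours 22 minutes layover in Greywater → 5:41 PM UTC.
Add 15 hours and 55 minutes leg 3 → 9:36 AM UTC (Aug 19).
Ravensport is UTC−8:00, so local arrival = 9:36 AM − 8:00 = 1:36 AM on Aug 19.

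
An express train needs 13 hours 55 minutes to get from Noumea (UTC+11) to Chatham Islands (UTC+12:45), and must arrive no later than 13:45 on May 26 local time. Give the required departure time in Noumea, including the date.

22:05 on May 25

Target arrival in UTC: 13:45 − 12:45 = 01:00 on May 26.
Subtract 13 hours 55 minutes → departure 11:05 UTC on May 25.
Noumea is UTC+11:00: 11:05 + 11:00 = 22:05 on May 25.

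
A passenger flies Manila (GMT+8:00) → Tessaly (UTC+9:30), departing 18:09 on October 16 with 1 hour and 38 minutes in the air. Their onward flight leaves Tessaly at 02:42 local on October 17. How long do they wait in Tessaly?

5 hours 25 minutes

Convert departure to UTC: 18:09 − 8:00 = 10:09 UTC on Oct 16.
Add 1 hour and 38 minutes flight time → 11:47 UTC.
Tessaly is UTC+9:30, so local arrival = 11:47 + 9:30 = 21:17 on Oct 16.
Layover = 02:42 − 21:17 (+1 day) = 5 hours 25 minutes.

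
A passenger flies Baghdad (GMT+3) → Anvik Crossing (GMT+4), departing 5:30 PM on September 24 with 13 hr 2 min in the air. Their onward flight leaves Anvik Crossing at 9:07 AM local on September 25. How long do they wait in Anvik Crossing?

1 hour 35 minutes

Convert departure to UTC: 5:30 PM − 3:00 = 2:30 PM UTC on Sep 24.
Add 13 hours 2 minutes flight time → 3:32 AM UTC (Sep 25).
Anvik Crossing is UTC+4:00, so local arrival = 3:32 AM + 4:00 = 7:32 AM on Sep 25.
Layover = 9:07 AM − 7:32 AM = 1 hour 35 minutes.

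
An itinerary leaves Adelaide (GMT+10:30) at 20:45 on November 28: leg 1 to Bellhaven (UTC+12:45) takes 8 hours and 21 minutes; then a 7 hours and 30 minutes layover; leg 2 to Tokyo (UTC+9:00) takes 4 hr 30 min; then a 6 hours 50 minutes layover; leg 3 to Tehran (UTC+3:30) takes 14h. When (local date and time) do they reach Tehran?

06:56 on November 30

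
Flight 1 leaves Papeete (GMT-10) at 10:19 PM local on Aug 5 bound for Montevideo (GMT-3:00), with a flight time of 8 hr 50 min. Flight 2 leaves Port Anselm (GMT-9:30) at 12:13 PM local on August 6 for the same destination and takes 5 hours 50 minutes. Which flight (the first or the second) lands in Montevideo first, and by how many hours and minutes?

Flight 1 in UTC: 10:19 PM + 10:00 = 8:19 AM on Aug 6.
+8 hours 50 minutes → arrive 5:09 PM UTC on Aug 6.
Flight 2 in UTC: 12:13 PM + 9:30 = 9:43 PM on Aug 6.
+5 hours 50 minutes → arrive 3:33 AM UTC on Aug 7.
Flight 1 lands earlier by 10 hours 24 minutes.

the first, by 10 hours 24 minutes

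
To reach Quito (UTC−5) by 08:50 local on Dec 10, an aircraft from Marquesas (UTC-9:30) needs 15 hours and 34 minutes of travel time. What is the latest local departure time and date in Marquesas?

Target arrival in UTC: 08:50 + 5:00 = 13:50 on Dec 10.
Subtract 15 hours and 34 minutes → departure 22:16 UTC on Dec 9.
Marquesas is UTC−9:30: 22:16 − 9:30 = 12:46 on Dec 9.

12:46 on Dec 9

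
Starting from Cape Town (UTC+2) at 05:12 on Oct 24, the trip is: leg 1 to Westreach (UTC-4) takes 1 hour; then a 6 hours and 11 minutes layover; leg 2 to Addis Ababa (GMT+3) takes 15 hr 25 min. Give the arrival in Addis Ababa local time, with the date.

04:48 on Oct 25

Convert departure to UTC: 05:12 − 2:00 = 03:12 UTC on Oct 24.
Add 1 hour leg 1 → 04:12 UTC.
Add 6 hours 11 minutes layover in Westreach → 10:23 UTC.
Add 15 hours and 25 minutes leg 2 → 01:48 UTC (Oct 25).
Addis Ababa is UTC+3:00, so local arrival = 01:48 + 3:00 = 04:48 on Oct 25.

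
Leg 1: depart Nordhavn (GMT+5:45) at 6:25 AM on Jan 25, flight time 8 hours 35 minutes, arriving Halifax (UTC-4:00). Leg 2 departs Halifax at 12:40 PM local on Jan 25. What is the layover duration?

Convert departure to UTC: 6:25 AM − 5:45 = 12:40 AM UTC on Jan 25.
Add 8 hours and 35 minutes flight time → 9:15 AM UTC.
Halifax is UTC−4:00, so local arrival = 9:15 AM − 4:00 = 5:15 AM on Jan 25.
Layover = 12:40 PM − 5:15 AM = 7 hours 25 minutes.

7 hours 25 minutes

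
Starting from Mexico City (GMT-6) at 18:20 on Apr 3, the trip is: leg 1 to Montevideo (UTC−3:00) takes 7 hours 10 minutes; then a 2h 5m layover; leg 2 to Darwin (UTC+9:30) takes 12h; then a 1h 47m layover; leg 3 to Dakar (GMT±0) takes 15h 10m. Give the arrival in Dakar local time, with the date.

14:32 on Apr 5

Convert departure to UTC: 18:20 + 6:00 = 00:20 UTC on Apr 4.
Add 7 hours and 10 minutes leg 1 → 07:30 UTC.
Add 2 hours 5 minutes layover in Montevideo → 09:35 UTC.
Add 12 hours leg 2 → 21:35 UTC.
Add 1 hour 47 minutes layover in Darwin → 23:22 UTC.
Add 15 hours 10 minutes leg 3 → 14:32 UTC (Apr 5).
Dakar is UTC+0, so local arrival is the same: 14:32 on Apr 5.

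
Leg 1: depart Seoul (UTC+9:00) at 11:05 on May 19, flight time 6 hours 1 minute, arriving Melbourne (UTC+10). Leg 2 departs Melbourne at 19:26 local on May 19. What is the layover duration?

1 hour 20 minutes

Convert departure to UTC: 11:05 − 9:00 = 02:05 UTC on May 19.
Add 6 hours and 1 minute flight time → 08:06 UTC.
Melbourne is UTC+10:00, so local arrival = 08:06 + 10:00 = 18:06 on May 19.
Layover = 19:26 − 18:06 = 1 hour 20 minutes.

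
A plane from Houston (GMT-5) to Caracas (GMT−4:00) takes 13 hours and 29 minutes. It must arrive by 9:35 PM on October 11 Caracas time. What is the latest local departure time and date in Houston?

7:06 AM on October 11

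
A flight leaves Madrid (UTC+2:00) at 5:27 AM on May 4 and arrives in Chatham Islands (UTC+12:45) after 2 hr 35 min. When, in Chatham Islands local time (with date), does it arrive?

6:47 PM on May 4

Chatham Islands is 10:45 ahead of Madrid.
After 2 hours 35 minutes it is 8:02 AM in Madrid.
Shift by the zone difference: 8:02 AM + 10:45 = 6:47 PM on May 4 in Chatham Islands.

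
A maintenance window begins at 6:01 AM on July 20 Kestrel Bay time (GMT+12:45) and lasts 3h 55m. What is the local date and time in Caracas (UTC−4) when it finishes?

5:11 PM on Jul 19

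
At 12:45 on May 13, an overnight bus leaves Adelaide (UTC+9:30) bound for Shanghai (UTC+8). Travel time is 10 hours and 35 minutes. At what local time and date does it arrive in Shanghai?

Convert departure to UTC: 12:45 − 9:30 = 03:15 UTC on May 13.
Add 10 hours 35 minutes travel time → 13:50 UTC.
Shanghai is UTC+8:00, so local arrival = 13:50 + 8:00 = 21:50 on May 13.

21:50 on May 13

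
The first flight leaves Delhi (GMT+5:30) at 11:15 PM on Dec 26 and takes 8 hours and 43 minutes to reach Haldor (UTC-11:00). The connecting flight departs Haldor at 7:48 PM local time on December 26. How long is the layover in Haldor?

Convert departure to UTC: 11:15 PM − 5:30 = 5:45 PM UTC on Dec 26.
Add 8 hours 43 minutes flight time → 2:28 AM UTC (Dec 27).
Haldor is UTC−11:00, so local arrival = 2:28 AM − 11:00 = 3:28 PM on Dec 26.
Layover = 7:48 PM − 3:28 PM = 4 hours 20 minutes.

4 hours 20 minutes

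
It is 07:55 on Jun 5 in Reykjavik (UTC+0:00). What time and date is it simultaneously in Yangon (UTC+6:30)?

14:25 on June 5

Yangon is 6:30 ahead of Reykjavik.
Shift by the zone difference: 07:55 + 6:30 = 14:25 on Jun 5 in Yangon.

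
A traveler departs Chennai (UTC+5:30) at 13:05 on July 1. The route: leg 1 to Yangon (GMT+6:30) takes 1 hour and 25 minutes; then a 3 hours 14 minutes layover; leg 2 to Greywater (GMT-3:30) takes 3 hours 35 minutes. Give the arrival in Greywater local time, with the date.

Convert departure to UTC: 13:05 − 5:30 = 07:35 UTC on Jul 1.
Add 1 hour and 25 minutes leg 1 → 09:00 UTC.
Add 3 hours and 14 minutes layover in Yangon → 12:14 UTC.
Add 3 hours and 35 minutes leg 2 → 15:49 UTC.
Greywater is UTC−3:30, so local arrival = 15:49 − 3:30 = 12:19 on Jul 1.

12:19 on Jul 1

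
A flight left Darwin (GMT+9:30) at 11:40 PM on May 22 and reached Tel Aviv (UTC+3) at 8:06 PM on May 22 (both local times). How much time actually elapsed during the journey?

Departure in UTC: 11:40 PM − 9:30 = 2:10 PM on May 22.
Arrival in UTC: 8:06 PM − 3:00 = 5:06 PM on May 22.
Elapsed = 5:06 PM − 2:10 PM = 2 hours 56 minutes.

2 hours 56 minutes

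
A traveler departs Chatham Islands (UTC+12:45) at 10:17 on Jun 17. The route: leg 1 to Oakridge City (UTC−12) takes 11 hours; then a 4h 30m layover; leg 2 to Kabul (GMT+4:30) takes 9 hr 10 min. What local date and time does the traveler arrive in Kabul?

02:42 on June 18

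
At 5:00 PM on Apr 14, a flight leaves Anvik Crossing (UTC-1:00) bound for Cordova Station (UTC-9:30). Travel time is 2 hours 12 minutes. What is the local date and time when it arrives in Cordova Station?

Convert departure to UTC: 5:00 PM + 1:00 = 6:00 PM UTC on Apr 14.
Add 2 hours and 12 minutes travel time → 8:12 PM UTC.
Cordova Station is UTC−9:30, so local arrival = 8:12 PM − 9:30 = 10:42 AM on Apr 14.

10:42 AM on April 14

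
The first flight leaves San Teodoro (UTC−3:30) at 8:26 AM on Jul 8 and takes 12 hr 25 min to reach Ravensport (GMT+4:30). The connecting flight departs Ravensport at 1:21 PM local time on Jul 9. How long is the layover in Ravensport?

8 hours 30 minutes

Convert departure to UTC: 8:26 AM + 3:30 = 11:56 AM UTC on Jul 8.
Add 12 hours 25 minutes flight time → 12:21 AM UTC (Jul 9).
Ravensport is UTC+4:30, so local arrival = 12:21 AM + 4:30 = 4:51 AM on Jul 9.
Layover = 1:21 PM − 4:51 AM = 8 hours 30 minutes.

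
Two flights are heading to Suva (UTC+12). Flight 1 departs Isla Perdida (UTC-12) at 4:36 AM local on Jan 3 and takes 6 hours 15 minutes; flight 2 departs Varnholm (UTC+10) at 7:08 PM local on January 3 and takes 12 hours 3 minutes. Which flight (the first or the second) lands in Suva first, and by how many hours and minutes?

Flight 1 in UTC: 4:36 AM + 12:00 = 4:36 PM on Jan 3.
+6 hours 15 minutes → arrive 10:51 PM UTC on Jan 3.
Flight 2 in UTC: 7:08 PM − 10:00 = 9:08 AM on Jan 3.
+12 hours 3 minutes → arrive 9:11 PM UTC on Jan 3.
Flight 2 lands earlier by 1 hour 40 minutes.

the second, by 1 hour 40 minutes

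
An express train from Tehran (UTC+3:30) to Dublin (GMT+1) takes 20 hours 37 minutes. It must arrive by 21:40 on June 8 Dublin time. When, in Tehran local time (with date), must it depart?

Target arrival in UTC: 21:40 − 1:00 = 20:40 on Jun 8.
Subtract 20 hours 37 minutes → departure 00:03 UTC on Jun 8.
Tehran is UTC+3:30: 00:03 + 3:30 = 03:33 on Jun 8.

03:33 on Jun 8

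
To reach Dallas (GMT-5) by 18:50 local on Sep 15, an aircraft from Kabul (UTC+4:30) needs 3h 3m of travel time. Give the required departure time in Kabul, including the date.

01:17 on September 16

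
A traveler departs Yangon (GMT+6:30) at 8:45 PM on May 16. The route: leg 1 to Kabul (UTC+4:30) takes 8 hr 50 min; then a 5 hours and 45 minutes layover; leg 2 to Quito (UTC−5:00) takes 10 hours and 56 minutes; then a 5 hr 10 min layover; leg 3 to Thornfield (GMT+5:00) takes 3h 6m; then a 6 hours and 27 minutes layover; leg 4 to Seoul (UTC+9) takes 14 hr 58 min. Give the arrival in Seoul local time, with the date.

Convert departure to UTC: 8:45 PM − 6:30 = 2:15 PM UTC on May 16.
Add 8 hours and 50 minutes leg 1 → 11:05 PM UTC.
Add 5 hours 45 minutes layover in Kabul → 4:50 AM UTC (May 17).
Add 10 hours and 56 minutes leg 2 → 3:46 PM UTC.
Add 5 hours and 10 minutes layover in Quito → 8:56 PM UTC.
Add 3 hours and 6 minutes leg 3 → 12:02 AM UTC (May 18).
Add 6 hours 27 minutes layover in Thornfield → 6:29 AM UTC.
Add 14 hours and 58 minutes leg 4 → 9:27 PM UTC.
Seoul is UTC+9:00, so local arrival = 9:27 PM + 9:00 = 6:27 AM on May 19.

6:27 AM on May 19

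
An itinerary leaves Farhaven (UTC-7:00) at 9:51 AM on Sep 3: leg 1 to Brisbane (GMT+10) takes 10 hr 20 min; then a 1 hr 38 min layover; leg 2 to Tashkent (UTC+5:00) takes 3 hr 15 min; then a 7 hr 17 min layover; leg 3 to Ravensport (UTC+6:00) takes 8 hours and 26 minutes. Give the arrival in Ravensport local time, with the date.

5:47 AM on September 5

Convert departure to UTC: 9:51 AM + 7:00 = 4:51 PM UTC on Sep 3.
Add 10 hours 20 minutes leg 1 → 3:11 AM UTC (Sep 4).
Add 1 hour 38 minutes layover in Brisbane → 4:49 AM UTC.
Add 3 hours 15 minutes leg 2 → 8:04 AM UTC.
Add 7 hours 17 minutes layover in Tashkent → 3:21 PM UTC.
Add 8 hours and 26 minutes leg 3 → 11:47 PM UTC.
Ravensport is UTC+6:00, so local arrival = 11:47 PM + 6:00 = 5:47 AM on Sep 5.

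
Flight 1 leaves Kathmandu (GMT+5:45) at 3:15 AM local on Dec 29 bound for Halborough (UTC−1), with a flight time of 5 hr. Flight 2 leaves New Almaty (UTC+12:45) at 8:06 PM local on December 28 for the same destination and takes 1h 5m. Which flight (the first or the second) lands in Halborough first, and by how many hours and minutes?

the second, by 18 hours 4 minutes

Flight 1 in UTC: 3:15 AM − 5:45 = 9:30 PM on Dec 28.
+5 hours → arrive 2:30 AM UTC on Dec 29.
Flight 2 in UTC: 8:06 PM − 12:45 = 7:21 AM on Dec 28.
+1 hour and 5 minutes → arrive 8:26 AM UTC on Dec 28.
Flight 2 lands earlier by 18 hours 4 minutes.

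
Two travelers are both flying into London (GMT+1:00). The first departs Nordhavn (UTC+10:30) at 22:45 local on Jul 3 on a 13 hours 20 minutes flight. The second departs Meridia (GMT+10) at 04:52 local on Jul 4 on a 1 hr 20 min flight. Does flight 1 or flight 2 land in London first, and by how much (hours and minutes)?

the second, by 5 hours 23 minutes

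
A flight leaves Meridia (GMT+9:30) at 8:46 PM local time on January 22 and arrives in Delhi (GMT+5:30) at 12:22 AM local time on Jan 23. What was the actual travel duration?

7 hours 36 minutes

Delhi is 4:00 behind Meridia.
Clock-face elapsed time (ignoring zones) is 3 hours 36 minutes.
Actual elapsed = 3 hours 36 minutes + 4:00 = 7 hours 36 minutes.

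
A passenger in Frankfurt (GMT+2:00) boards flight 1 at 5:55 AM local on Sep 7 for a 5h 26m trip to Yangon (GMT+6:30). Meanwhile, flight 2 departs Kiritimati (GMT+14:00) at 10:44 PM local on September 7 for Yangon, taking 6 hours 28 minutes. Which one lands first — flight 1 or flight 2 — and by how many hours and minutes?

Flight 1 in UTC: 5:55 AM − 2:00 = 3:55 AM on Sep 7.
+5 hours 26 minutes → arrive 9:21 AM UTC on Sep 7.
Flight 2 in UTC: 10:44 PM − 14:00 = 8:44 AM on Sep 7.
+6 hours 28 minutes → arrive 3:12 PM UTC on Sep 7.
Flight 1 lands earlier by 5 hours 51 minutes.

the first, by 5 hours 51 minutes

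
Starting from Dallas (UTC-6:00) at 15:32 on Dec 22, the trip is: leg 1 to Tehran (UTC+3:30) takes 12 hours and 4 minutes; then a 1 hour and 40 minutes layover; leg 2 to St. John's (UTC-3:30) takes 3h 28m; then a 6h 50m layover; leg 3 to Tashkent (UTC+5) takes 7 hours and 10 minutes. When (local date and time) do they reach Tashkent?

Convert departure to UTC: 15:32 + 6:00 = 21:32 UTC on Dec 22.
Add 12 hours and 4 minutes leg 1 → 09:36 UTC (Dec 23).
Add 1 hour 40 minutes layover in Tehran → 11:16 UTC.
Add 3 hours and 28 minutes leg 2 → 14:44 UTC.
Add 6 hours and 50 minutes layover in St. John's → 21:34 UTC.
Add 7 hours 10 minutes leg 3 → 04:44 UTC (Dec 24).
Tashkent is UTC+5:00, so local arrival = 04:44 + 5:00 = 09:44 on Dec 24.

09:44 on December 24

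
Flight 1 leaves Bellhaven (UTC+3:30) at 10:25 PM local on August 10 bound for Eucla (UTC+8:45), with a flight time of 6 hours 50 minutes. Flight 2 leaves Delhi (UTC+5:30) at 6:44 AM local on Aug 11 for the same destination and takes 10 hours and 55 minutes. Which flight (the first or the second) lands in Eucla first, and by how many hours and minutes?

Flight 1 in UTC: 10:25 PM − 3:30 = 6:55 PM on Aug 10.
+6 hours 50 minutes → arrive 1:45 AM UTC on Aug 11.
Flight 2 in UTC: 6:44 AM − 5:30 = 1:14 AM on Aug 11.
+10 hours and 55 minutes → arrive 12:09 PM UTC on Aug 11.
Flight 1 lands earlier by 10 hours 24 minutes.

the first, by 10 hours 24 minutes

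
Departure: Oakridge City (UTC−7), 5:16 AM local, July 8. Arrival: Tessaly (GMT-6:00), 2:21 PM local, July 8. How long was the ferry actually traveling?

Tessaly is 1:00 ahead of Oakridge City.
Clock-face elapsed time (ignoring zones) is 9 hours 5 minutes.
Actual elapsed = 9 hours 5 minutes − 1:00 = 8 hours 5 minutes.

8 hours 5 minutes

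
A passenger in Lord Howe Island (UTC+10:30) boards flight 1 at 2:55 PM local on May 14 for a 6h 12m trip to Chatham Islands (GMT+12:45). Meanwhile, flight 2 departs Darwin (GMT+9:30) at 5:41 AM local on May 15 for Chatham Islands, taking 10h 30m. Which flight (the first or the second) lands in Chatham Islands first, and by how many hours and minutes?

Flight 1 in UTC: 2:55 PM − 10:30 = 4:25 AM on May 14.
+6 hours and 12 minutes → arrive 10:37 AM UTC on May 14.
Flight 2 in UTC: 5:41 AM − 9:30 = 8:11 PM on May 14.
+10 hours 30 minutes → arrive 6:41 AM UTC on May 15.
Flight 1 lands earlier by 20 hours 4 minutes.

the first, by 20 hours 4 minutes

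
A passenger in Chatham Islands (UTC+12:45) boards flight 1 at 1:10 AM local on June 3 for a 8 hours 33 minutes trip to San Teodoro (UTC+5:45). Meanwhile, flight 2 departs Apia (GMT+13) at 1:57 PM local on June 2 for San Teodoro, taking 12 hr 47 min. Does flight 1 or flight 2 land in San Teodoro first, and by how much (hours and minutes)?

the second, by 7 hours 14 minutes

Flight 1 in UTC: 1:10 AM − 12:45 = 12:25 PM on Jun 2.
+8 hours and 33 minutes → arrive 8:58 PM UTC on Jun 2.
Flight 2 in UTC: 1:57 PM − 13:00 = 12:57 AM on Jun 2.
+12 hours and 47 minutes → arrive 1:44 PM UTC on Jun 2.
Flight 2 lands earlier by 7 hours 14 minutes.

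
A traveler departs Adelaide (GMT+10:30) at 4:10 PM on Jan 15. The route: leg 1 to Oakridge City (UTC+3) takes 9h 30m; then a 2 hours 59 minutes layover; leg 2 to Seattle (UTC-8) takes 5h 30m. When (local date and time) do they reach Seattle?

3:39 PM on January 15

Convert departure to UTC: 4:10 PM − 10:30 = 5:40 AM UTC on Jan 15.
Add 9 hours and 30 minutes leg 1 → 3:10 PM UTC.
Add 2 hours and 59 minutes layover in Oakridge City → 6:09 PM UTC.
Add 5 hours and 30 minutes leg 2 → 11:39 PM UTC.
Seattle is UTC−8:00, so local arrival = 11:39 PM − 8:00 = 3:39 PM on Jan 15.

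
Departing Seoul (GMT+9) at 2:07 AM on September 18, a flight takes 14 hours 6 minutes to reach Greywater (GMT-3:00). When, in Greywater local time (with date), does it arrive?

Greywater is 12:00 behind Seoul.
After 14 hours and 6 minutes it is 4:13 PM in Seoul.
Shift by the zone difference: 4:13 PM − 12:00 = 4:13 AM on Sep 18 in Greywater.

4:13 AM on Sep 18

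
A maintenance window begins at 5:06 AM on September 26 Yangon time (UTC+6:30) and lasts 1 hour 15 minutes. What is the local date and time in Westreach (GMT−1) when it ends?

10:51 PM on Sep 25

Convert start to UTC: 5:06 AM − 6:30 = 10:36 PM UTC on Sep 25.
Add 1 hour and 15 minutes duration → 11:51 PM UTC.
Westreach is UTC−1:00, so local end time = 11:51 PM − 1:00 = 10:51 PM on Sep 25.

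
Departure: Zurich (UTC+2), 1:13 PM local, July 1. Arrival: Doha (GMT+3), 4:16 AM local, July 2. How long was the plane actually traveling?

Departure in UTC: 1:13 PM − 2:00 = 11:13 AM on Jul 1.
Arrival in UTC: 4:16 AM − 3:00 = 1:16 AM on Jul 2.
Elapsed = 1:16 AM − 11:13 AM (+1 day) = 14 hours 3 minutes.

14 hours 3 minutes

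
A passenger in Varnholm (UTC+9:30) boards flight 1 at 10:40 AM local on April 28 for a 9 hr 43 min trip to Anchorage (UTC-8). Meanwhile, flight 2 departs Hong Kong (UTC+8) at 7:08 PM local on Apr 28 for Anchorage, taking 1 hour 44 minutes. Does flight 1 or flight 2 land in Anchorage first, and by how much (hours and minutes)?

the first, by 1 hour 59 minutes

Flight 1 in UTC: 10:40 AM − 9:30 = 1:10 AM on Apr 28.
+9 hours and 43 minutes → arrive 10:53 AM UTC on Apr 28.
Flight 2 in UTC: 7:08 PM − 8:00 = 11:08 AM on Apr 28.
+1 hour and 44 minutes → arrive 12:52 PM UTC on Apr 28.
Flight 1 lands earlier by 1 hour 59 minutes.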